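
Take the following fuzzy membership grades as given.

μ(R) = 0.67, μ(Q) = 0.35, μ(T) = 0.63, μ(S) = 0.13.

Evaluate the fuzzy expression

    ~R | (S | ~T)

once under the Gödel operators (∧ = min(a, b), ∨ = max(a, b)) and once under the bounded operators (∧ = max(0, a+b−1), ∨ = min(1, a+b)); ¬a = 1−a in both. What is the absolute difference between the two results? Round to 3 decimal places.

Under Gödel:
  ~R = 1 − 0.67 = 0.33
  ~T = 1 − 0.63 = 0.37
  S | ~T = max(a, b) on (0.13, 0.37) = 0.37
  ~R | (S | ~T) = max(a, b) on (0.33, 0.37) = 0.37
  → value = 0.3700
Under bounded:
  ~R = 1 − 0.67 = 0.33
  ~T = 1 − 0.63 = 0.37
  S | ~T = min(1, a+b) on (0.13, 0.37) = 0.50
  ~R | (S | ~T) = min(1, a+b) on (0.33, 0.50) = 0.83
  → value = 0.8300
|0.3700 − 0.8300| = 0.460

0.460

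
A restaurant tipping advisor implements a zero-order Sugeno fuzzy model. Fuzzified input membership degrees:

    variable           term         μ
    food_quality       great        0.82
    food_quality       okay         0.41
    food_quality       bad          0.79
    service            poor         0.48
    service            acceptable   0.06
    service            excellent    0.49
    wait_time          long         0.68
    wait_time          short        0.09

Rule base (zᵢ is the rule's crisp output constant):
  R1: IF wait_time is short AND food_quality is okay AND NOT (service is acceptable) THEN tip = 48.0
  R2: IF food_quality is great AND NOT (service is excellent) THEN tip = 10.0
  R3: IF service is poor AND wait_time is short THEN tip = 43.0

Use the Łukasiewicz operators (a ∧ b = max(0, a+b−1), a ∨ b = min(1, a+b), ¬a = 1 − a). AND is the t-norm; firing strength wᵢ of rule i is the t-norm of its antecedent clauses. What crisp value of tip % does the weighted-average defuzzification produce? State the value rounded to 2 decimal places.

10.00

R1 (z=48.0): short=0.09, okay=0.41, ¬acceptable=1−0.06=0.94; AND[max(0, a+b−1)] → w = 0.00
R2 (z=10.0): great=0.82, ¬excellent=1−0.49=0.51; AND[max(0, a+b−1)] → w = 0.33
R3 (z=43.0): poor=0.48, short=0.09; AND[max(0, a+b−1)] → w = 0.00
Weighted average = (0.00·48.0 + 0.33·10.0 + 0.00·43.0) / (0.00 + 0.33 + 0.00)
  = 3.3000 / 0.3300 = 10.00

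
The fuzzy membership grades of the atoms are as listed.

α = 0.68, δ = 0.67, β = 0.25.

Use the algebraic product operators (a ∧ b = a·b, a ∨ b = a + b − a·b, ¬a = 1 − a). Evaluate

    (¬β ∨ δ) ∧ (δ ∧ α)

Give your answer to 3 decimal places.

0.418

¬β = 1 − 0.2500 = 0.7500
¬β ∨ δ = a + b − a·b on (0.7500, 0.6700) = 0.9175
δ ∧ α = a·b on (0.6700, 0.6800) = 0.4556
(¬β ∨ δ) ∧ (δ ∧ α) = a·b on (0.9175, 0.4556) = 0.4180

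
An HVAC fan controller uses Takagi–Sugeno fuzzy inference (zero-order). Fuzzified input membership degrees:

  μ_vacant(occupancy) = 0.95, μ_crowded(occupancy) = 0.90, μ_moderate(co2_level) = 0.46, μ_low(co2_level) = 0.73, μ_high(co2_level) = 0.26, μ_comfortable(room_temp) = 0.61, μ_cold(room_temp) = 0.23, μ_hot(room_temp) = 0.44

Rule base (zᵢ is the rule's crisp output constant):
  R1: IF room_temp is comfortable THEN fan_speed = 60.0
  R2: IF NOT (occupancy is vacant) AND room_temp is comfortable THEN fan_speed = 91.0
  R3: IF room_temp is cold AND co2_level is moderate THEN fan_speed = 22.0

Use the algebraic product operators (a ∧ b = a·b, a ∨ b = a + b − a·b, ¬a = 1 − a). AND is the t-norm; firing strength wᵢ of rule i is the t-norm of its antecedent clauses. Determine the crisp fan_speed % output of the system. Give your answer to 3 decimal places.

55.880

R1 (z=60.0): comfortable=0.61 → w = 0.6100
R2 (z=91.0): ¬vacant=1−0.95=0.05, comfortable=0.61; AND[a·b] → w = 0.0305
R3 (z=22.0): cold=0.23, moderate=0.46; AND[a·b] → w = 0.1058
Weighted average = (0.6100·60.0 + 0.0305·91.0 + 0.1058·22.0) / (0.6100 + 0.0305 + 0.1058)
  = 41.7031 / 0.7463 = 55.880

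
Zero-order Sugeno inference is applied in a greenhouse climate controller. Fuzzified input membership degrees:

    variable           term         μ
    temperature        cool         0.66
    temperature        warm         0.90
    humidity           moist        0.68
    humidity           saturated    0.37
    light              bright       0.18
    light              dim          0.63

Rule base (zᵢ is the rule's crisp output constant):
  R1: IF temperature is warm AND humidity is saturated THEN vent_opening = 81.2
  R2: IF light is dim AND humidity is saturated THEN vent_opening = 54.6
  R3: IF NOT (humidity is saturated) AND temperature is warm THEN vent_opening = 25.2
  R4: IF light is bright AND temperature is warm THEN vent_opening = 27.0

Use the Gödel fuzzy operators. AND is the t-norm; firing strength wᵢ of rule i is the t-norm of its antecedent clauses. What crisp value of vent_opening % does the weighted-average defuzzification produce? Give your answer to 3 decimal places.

45.795

R1 (z=81.2): warm=0.90, saturated=0.37; AND[min(a, b)] → w = 0.37
R2 (z=54.6): dim=0.63, saturated=0.37; AND[min(a, b)] → w = 0.37
R3 (z=25.2): ¬saturated=1−0.37=0.63, warm=0.90; AND[min(a, b)] → w = 0.63
R4 (z=27.0): bright=0.18, warm=0.90; AND[min(a, b)] → w = 0.18
Weighted average = (0.37·81.2 + 0.37·54.6 + 0.63·25.2 + 0.18·27.0) / (0.37 + 0.37 + 0.63 + 0.18)
  = 70.9820 / 1.5500 = 45.795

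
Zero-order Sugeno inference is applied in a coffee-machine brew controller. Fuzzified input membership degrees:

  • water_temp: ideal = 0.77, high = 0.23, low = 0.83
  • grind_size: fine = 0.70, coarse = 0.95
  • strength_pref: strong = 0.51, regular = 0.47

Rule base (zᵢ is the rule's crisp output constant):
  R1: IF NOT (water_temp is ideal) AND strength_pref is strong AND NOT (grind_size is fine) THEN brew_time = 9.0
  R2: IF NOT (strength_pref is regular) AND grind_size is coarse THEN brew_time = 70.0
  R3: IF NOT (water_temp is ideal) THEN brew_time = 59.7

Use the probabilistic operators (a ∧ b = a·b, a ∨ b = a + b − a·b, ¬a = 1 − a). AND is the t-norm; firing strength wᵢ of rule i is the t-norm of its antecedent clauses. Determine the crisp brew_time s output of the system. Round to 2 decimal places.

64.13

R1 (z=9.0): ¬ideal=1−0.77=0.23, strong=0.51, ¬fine=1−0.70=0.30; AND[a·b] → w = 0.0352
R2 (z=70.0): ¬regular=1−0.47=0.53, coarse=0.95; AND[a·b] → w = 0.5035
R3 (z=59.7): ¬ideal=1−0.77=0.23 → w = 0.2300
Weighted average = (0.0352·9.0 + 0.5035·70.0 + 0.2300·59.7) / (0.0352 + 0.5035 + 0.2300)
  = 49.2927 / 0.7687 = 64.13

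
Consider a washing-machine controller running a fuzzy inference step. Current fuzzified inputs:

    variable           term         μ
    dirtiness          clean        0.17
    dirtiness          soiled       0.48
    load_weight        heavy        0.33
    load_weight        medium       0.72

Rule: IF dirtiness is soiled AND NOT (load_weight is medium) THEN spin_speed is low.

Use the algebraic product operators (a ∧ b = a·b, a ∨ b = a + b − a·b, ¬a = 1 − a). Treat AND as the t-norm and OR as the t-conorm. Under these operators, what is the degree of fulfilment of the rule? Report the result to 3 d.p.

0.134

firing strength: soiled=0.48, ¬medium=1−0.72=0.28; AND[a·b] → w = 0.1344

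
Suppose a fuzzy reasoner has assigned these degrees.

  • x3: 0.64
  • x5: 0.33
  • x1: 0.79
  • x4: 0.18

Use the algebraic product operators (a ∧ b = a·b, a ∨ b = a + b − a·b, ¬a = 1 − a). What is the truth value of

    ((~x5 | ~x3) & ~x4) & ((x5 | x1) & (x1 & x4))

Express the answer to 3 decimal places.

~x5 = 1 − 0.3300 = 0.6700
~x3 = 1 − 0.6400 = 0.3600
~x5 | ~x3 = a + b − a·b on (0.6700, 0.3600) = 0.7888
~x4 = 1 − 0.1800 = 0.8200
(~x5 | ~x3) & ~x4 = a·b on (0.7888, 0.8200) = 0.6468
x5 | x1 = a + b − a·b on (0.3300, 0.7900) = 0.8593
x1 & x4 = a·b on (0.7900, 0.1800) = 0.1422
(x5 | x1) & (x1 & x4) = a·b on (0.8593, 0.1422) = 0.1222
((~x5 | ~x3) & ~x4) & ((x5 | x1) & (x1 & x4)) = a·b on (0.6468, 0.1222) = 0.0790

0.079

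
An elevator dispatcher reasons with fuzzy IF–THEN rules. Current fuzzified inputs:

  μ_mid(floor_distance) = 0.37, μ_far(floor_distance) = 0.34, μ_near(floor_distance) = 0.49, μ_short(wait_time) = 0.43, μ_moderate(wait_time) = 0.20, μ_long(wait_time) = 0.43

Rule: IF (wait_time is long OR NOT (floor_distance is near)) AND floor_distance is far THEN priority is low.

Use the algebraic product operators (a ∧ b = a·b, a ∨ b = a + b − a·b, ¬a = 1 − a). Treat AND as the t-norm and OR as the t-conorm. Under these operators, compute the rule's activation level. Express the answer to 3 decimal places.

0.245

firing strength: (long=0.43 OR ¬near=1−0.49=0.51) = 0.7207; AND[a·b] with far=0.34 → w = 0.2450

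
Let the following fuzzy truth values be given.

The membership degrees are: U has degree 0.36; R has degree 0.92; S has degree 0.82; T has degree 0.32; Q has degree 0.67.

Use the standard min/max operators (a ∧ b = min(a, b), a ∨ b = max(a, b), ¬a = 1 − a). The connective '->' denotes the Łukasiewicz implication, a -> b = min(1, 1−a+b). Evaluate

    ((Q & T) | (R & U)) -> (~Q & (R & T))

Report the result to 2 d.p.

Q & T = min(a, b) on (0.67, 0.32) = 0.32
R & U = min(a, b) on (0.92, 0.36) = 0.36
(Q & T) | (R & U) = max(a, b) on (0.32, 0.36) = 0.36
~Q = 1 − 0.67 = 0.33
R & T = min(a, b) on (0.92, 0.32) = 0.32
~Q & (R & T) = min(a, b) on (0.33, 0.32) = 0.32
((Q & T) | (R & U)) -> (~Q & (R & T))  [Łukasiewicz: min(1, 1−a+b)] with a=0.36, b=0.32 → 0.96

0.96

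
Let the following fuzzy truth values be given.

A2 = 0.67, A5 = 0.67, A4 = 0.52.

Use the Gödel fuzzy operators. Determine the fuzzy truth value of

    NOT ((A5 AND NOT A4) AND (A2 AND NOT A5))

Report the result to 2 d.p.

NOT A4 = 1 − 0.52 = 0.48
A5 AND NOT A4 = min(a, b) on (0.67, 0.48) = 0.48
NOT A5 = 1 − 0.67 = 0.33
A2 AND NOT A5 = min(a, b) on (0.67, 0.33) = 0.33
(A5 AND NOT A4) AND (A2 AND NOT A5) = min(a, b) on (0.48, 0.33) = 0.33
NOT ((A5 AND NOT A4) AND (A2 AND NOT A5)) = 1 − 0.33 = 0.67

0.67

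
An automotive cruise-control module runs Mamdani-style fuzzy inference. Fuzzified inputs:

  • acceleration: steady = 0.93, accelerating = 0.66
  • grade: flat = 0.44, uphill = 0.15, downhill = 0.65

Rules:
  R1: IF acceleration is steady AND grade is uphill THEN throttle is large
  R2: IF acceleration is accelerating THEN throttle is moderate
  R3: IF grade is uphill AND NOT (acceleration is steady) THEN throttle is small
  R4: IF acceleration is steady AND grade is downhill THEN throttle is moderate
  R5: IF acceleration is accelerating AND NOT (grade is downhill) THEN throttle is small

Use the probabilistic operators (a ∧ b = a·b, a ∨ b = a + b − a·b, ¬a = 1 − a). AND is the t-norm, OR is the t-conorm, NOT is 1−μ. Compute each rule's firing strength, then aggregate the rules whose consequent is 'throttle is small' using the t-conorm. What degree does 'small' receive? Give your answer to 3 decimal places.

0.239

R1: steady=0.93, uphill=0.15; AND[a·b] → w = 0.1395
R2: accelerating=0.66 → w = 0.6600
R3: uphill=0.15, ¬steady=1−0.93=0.07; AND[a·b] → w = 0.0105
R4: steady=0.93, downhill=0.65; AND[a·b] → w = 0.6045
R5: accelerating=0.66, ¬downhill=1−0.65=0.35; AND[a·b] → w = 0.2310
Rules with consequent 'small': {R3, R5} → strengths 0.0105, 0.2310
Aggregate via t-conorm [a + b − a·b]: 0.2391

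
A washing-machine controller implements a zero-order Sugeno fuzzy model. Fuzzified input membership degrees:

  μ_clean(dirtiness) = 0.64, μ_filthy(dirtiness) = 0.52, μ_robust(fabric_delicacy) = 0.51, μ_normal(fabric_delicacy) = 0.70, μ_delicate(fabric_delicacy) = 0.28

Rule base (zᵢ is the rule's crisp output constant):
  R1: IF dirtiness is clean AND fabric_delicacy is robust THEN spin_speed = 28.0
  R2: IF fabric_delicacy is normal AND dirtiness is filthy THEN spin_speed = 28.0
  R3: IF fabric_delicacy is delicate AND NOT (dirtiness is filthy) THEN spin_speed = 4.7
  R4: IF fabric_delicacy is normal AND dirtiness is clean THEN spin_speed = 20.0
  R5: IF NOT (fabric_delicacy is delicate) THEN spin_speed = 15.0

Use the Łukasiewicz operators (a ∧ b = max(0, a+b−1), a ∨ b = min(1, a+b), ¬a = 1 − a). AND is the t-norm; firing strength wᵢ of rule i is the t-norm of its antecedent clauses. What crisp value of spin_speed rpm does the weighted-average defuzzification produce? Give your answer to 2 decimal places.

19.55

R1 (z=28.0): clean=0.64, robust=0.51; AND[max(0, a+b−1)] → w = 0.15
R2 (z=28.0): normal=0.70, filthy=0.52; AND[max(0, a+b−1)] → w = 0.22
R3 (z=4.7): delicate=0.28, ¬filthy=1−0.52=0.48; AND[max(0, a+b−1)] → w = 0.00
R4 (z=20.0): normal=0.70, clean=0.64; AND[max(0, a+b−1)] → w = 0.34
R5 (z=15.0): ¬delicate=1−0.28=0.72 → w = 0.72
Weighted average = (0.15·28.0 + 0.22·28.0 + 0.00·4.7 + 0.34·20.0 + 0.72·15.0) / (0.15 + 0.22 + 0.00 + 0.34 + 0.72)
  = 27.9600 / 1.4300 = 19.55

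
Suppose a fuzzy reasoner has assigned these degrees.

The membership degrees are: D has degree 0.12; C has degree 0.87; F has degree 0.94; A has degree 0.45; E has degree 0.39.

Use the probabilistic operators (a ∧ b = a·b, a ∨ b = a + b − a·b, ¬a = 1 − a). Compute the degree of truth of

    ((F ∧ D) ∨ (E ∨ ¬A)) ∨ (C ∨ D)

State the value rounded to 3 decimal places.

F ∧ D = a·b on (0.9400, 0.1200) = 0.1128
¬A = 1 − 0.4500 = 0.5500
E ∨ ¬A = a + b − a·b on (0.3900, 0.5500) = 0.7255
(F ∧ D) ∨ (E ∨ ¬A) = a + b − a·b on (0.1128, 0.7255) = 0.7565
C ∨ D = a + b − a·b on (0.8700, 0.1200) = 0.8856
((F ∧ D) ∨ (E ∨ ¬A)) ∨ (C ∨ D) = a + b − a·b on (0.7565, 0.8856) = 0.9721

0.972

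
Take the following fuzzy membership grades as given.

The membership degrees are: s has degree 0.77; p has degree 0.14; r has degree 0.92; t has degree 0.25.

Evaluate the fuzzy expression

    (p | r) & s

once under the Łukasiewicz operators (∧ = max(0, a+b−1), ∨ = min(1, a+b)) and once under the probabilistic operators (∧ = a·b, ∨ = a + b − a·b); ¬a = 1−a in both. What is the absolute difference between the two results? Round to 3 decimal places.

0.053

Under Łukasiewicz:
  p | r = min(1, a+b) on (0.14, 0.92) = 1.00
  (p | r) & s = max(0, a+b−1) on (1.00, 0.77) = 0.77
  → value = 0.7700
Under probabilistic:
  p | r = a + b − a·b on (0.1400, 0.9200) = 0.9312
  (p | r) & s = a·b on (0.9312, 0.7700) = 0.7170
  → value = 0.7170
|0.7700 − 0.7170| = 0.053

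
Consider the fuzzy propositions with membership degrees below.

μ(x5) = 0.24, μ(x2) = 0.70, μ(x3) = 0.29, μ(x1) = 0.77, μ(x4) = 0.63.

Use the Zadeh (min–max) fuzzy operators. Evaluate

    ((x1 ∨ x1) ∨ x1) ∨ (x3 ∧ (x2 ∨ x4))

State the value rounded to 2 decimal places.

0.77

x1 ∨ x1 = max(a, b) on (0.77, 0.77) = 0.77
(x1 ∨ x1) ∨ x1 = max(a, b) on (0.77, 0.77) = 0.77
x2 ∨ x4 = max(a, b) on (0.70, 0.63) = 0.70
x3 ∧ (x2 ∨ x4) = min(a, b) on (0.29, 0.70) = 0.29
((x1 ∨ x1) ∨ x1) ∨ (x3 ∧ (x2 ∨ x4)) = max(a, b) on (0.77, 0.29) = 0.77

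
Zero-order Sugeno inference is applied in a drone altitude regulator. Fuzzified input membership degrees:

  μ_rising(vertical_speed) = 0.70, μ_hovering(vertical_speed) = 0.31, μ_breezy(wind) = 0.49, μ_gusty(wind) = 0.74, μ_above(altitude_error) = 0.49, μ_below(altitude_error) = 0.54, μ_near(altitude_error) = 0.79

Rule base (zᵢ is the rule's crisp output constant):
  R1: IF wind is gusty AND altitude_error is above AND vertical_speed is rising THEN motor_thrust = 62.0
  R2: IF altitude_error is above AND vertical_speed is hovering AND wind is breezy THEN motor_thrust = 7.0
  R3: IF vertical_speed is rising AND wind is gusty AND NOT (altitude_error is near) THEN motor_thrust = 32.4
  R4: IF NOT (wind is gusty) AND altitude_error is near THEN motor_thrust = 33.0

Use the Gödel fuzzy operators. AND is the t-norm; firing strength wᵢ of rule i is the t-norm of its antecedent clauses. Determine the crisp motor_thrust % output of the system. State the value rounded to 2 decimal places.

R1 (z=62.0): gusty=0.74, above=0.49, rising=0.70; AND[min(a, b)] → w = 0.49
R2 (z=7.0): above=0.49, hovering=0.31, breezy=0.49; AND[min(a, b)] → w = 0.31
R3 (z=32.4): rising=0.70, gusty=0.74, ¬near=1−0.79=0.21; AND[min(a, b)] → w = 0.21
R4 (z=33.0): ¬gusty=1−0.74=0.26, near=0.79; AND[min(a, b)] → w = 0.26
Weighted average = (0.49·62.0 + 0.31·7.0 + 0.21·32.4 + 0.26·33.0) / (0.49 + 0.31 + 0.21 + 0.26)
  = 47.9340 / 1.2700 = 37.74

37.74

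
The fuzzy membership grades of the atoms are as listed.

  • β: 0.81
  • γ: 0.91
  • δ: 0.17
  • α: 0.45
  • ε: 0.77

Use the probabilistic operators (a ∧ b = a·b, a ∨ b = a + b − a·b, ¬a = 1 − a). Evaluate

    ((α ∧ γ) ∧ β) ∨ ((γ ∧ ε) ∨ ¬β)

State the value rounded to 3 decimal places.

α ∧ γ = a·b on (0.4500, 0.9100) = 0.4095
(α ∧ γ) ∧ β = a·b on (0.4095, 0.8100) = 0.3317
γ ∧ ε = a·b on (0.9100, 0.7700) = 0.7007
¬β = 1 − 0.8100 = 0.1900
(γ ∧ ε) ∨ ¬β = a + b − a·b on (0.7007, 0.1900) = 0.7576
((α ∧ γ) ∧ β) ∨ ((γ ∧ ε) ∨ ¬β) = a + b − a·b on (0.3317, 0.7576) = 0.8380

0.838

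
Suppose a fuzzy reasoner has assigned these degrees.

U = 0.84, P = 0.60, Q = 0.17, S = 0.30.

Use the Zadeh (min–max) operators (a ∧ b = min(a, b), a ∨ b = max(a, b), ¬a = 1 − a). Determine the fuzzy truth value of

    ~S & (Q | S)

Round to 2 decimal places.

~S = 1 − 0.30 = 0.70
Q | S = max(a, b) on (0.17, 0.30) = 0.30
~S & (Q | S) = min(a, b) on (0.70, 0.30) = 0.30

0.30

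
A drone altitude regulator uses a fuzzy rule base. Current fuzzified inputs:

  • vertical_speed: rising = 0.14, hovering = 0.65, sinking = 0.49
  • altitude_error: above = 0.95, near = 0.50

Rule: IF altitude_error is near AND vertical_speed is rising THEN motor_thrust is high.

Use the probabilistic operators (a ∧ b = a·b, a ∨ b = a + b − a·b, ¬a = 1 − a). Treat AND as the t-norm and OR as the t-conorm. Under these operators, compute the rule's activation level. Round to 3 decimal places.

0.070

firing strength: near=0.50, rising=0.14; AND[a·b] → w = 0.0700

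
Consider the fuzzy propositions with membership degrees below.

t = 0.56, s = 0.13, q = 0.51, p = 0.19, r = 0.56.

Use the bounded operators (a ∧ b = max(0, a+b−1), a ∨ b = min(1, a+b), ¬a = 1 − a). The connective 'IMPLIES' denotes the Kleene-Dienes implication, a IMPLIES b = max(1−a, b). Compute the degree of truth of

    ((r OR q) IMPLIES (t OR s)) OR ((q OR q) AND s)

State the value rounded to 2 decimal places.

r OR q = min(1, a+b) on (0.56, 0.51) = 1.00
t OR s = min(1, a+b) on (0.56, 0.13) = 0.69
(r OR q) IMPLIES (t OR s)  [Kleene-Dienes: max(1−a, b)] with a=1.00, b=0.69 → 0.69
q OR q = min(1, a+b) on (0.51, 0.51) = 1.00
(q OR q) AND s = max(0, a+b−1) on (1.00, 0.13) = 0.13
((r OR q) IMPLIES (t OR s)) OR ((q OR q) AND s) = min(1, a+b) on (0.69, 0.13) = 0.82

0.82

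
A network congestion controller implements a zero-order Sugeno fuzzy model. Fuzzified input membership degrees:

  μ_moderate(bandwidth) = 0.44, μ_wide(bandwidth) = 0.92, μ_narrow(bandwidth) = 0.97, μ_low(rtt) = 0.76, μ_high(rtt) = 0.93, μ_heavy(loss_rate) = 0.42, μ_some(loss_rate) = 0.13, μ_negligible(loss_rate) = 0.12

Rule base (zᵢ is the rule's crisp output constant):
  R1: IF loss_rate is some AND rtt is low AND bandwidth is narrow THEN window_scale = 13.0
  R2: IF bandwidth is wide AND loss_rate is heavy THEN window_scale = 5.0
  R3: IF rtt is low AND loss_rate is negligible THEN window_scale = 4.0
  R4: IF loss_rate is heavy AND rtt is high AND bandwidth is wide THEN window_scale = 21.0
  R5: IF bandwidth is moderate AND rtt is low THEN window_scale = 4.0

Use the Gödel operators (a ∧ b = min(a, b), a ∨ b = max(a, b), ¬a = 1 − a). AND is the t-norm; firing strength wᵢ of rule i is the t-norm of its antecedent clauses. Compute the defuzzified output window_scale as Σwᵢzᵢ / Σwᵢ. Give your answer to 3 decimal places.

R1 (z=13.0): some=0.13, low=0.76, narrow=0.97; AND[min(a, b)] → w = 0.13
R2 (z=5.0): wide=0.92, heavy=0.42; AND[min(a, b)] → w = 0.42
R3 (z=4.0): low=0.76, negligible=0.12; AND[min(a, b)] → w = 0.12
R4 (z=21.0): heavy=0.42, high=0.93, wide=0.92; AND[min(a, b)] → w = 0.42
R5 (z=4.0): moderate=0.44, low=0.76; AND[min(a, b)] → w = 0.44
Weighted average = (0.13·13.0 + 0.42·5.0 + 0.12·4.0 + 0.42·21.0 + 0.44·4.0) / (0.13 + 0.42 + 0.12 + 0.42 + 0.44)
  = 14.8500 / 1.5300 = 9.706

9.706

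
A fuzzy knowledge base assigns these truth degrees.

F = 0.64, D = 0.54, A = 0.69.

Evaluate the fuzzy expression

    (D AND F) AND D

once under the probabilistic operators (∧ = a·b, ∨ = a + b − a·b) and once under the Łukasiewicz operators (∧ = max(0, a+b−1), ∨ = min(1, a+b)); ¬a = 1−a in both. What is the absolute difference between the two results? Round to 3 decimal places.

0.187

Under probabilistic:
  D AND F = a·b on (0.5400, 0.6400) = 0.3456
  (D AND F) AND D = a·b on (0.3456, 0.5400) = 0.1866
  → value = 0.1866
Under Łukasiewicz:
  D AND F = max(0, a+b−1) on (0.54, 0.64) = 0.18
  (D AND F) AND D = max(0, a+b−1) on (0.18, 0.54) = 0.00
  → value = 0.0000
|0.1866 − 0.0000| = 0.187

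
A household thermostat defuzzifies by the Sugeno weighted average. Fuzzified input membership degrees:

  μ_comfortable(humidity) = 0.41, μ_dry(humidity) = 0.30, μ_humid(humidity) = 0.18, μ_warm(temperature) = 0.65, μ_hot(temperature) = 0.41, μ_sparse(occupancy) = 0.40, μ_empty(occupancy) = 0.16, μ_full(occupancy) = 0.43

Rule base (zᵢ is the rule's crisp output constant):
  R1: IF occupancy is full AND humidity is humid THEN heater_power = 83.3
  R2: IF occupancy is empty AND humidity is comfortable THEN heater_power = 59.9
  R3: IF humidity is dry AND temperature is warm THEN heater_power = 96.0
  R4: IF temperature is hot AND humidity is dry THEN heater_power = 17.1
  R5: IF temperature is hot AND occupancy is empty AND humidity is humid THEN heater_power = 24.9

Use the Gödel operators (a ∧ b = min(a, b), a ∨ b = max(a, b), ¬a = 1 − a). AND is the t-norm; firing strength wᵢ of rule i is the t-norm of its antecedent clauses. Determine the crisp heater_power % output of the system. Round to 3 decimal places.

R1 (z=83.3): full=0.43, humid=0.18; AND[min(a, b)] → w = 0.18
R2 (z=59.9): empty=0.16, comfortable=0.41; AND[min(a, b)] → w = 0.16
R3 (z=96.0): dry=0.30, warm=0.65; AND[min(a, b)] → w = 0.30
R4 (z=17.1): hot=0.41, dry=0.30; AND[min(a, b)] → w = 0.30
R5 (z=24.9): hot=0.41, empty=0.16, humid=0.18; AND[min(a, b)] → w = 0.16
Weighted average = (0.18·83.3 + 0.16·59.9 + 0.30·96.0 + 0.30·17.1 + 0.16·24.9) / (0.18 + 0.16 + 0.30 + 0.30 + 0.16)
  = 62.4920 / 1.1000 = 56.811

56.811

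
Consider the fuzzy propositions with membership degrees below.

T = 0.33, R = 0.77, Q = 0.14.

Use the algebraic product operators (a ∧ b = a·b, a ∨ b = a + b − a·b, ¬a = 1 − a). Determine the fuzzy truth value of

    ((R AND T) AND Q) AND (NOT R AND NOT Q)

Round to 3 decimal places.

R AND T = a·b on (0.7700, 0.3300) = 0.2541
(R AND T) AND Q = a·b on (0.2541, 0.1400) = 0.0356
NOT R = 1 − 0.7700 = 0.2300
NOT Q = 1 − 0.1400 = 0.8600
NOT R AND NOT Q = a·b on (0.2300, 0.8600) = 0.1978
((R AND T) AND Q) AND (NOT R AND NOT Q) = a·b on (0.0356, 0.1978) = 0.0070

0.007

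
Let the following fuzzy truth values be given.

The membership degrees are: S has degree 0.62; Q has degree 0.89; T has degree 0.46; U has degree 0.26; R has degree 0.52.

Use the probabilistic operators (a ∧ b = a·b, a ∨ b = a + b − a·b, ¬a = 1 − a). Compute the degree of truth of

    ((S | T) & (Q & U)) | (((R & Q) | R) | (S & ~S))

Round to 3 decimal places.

0.839

S | T = a + b − a·b on (0.6200, 0.4600) = 0.7948
Q & U = a·b on (0.8900, 0.2600) = 0.2314
(S | T) & (Q & U) = a·b on (0.7948, 0.2314) = 0.1839
R & Q = a·b on (0.5200, 0.8900) = 0.4628
(R & Q) | R = a + b − a·b on (0.4628, 0.5200) = 0.7421
~S = 1 − 0.6200 = 0.3800
S & ~S = a·b on (0.6200, 0.3800) = 0.2356
((R & Q) | R) | (S & ~S) = a + b − a·b on (0.7421, 0.2356) = 0.8029
((S | T) & (Q & U)) | (((R & Q) | R) | (S & ~S)) = a + b − a·b on (0.1839, 0.8029) = 0.8391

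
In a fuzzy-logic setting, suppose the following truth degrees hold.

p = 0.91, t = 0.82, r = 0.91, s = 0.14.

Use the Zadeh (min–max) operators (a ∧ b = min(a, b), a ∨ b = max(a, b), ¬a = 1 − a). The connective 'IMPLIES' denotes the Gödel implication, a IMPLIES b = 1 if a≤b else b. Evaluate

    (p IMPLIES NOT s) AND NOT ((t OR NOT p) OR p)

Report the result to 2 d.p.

NOT s = 1 − 0.14 = 0.86
p IMPLIES NOT s  [Gödel: 1 if a≤b else b] with a=0.91, b=0.86 → 0.86
NOT p = 1 − 0.91 = 0.09
t OR NOT p = max(a, b) on (0.82, 0.09) = 0.82
(t OR NOT p) OR p = max(a, b) on (0.82, 0.91) = 0.91
NOT ((t OR NOT p) OR p) = 1 − 0.91 = 0.09
(p IMPLIES NOT s) AND NOT ((t OR NOT p) OR p) = min(a, b) on (0.86, 0.09) = 0.09

0.09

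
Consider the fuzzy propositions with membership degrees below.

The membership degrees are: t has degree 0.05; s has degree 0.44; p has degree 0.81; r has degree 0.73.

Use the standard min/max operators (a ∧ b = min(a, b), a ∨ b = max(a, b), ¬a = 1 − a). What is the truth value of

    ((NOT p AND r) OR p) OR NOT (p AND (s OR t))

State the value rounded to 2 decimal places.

NOT p = 1 − 0.81 = 0.19
NOT p AND r = min(a, b) on (0.19, 0.73) = 0.19
(NOT p AND r) OR p = max(a, b) on (0.19, 0.81) = 0.81
s OR t = max(a, b) on (0.44, 0.05) = 0.44
p AND (s OR t) = min(a, b) on (0.81, 0.44) = 0.44
NOT (p AND (s OR t)) = 1 − 0.44 = 0.56
((NOT p AND r) OR p) OR NOT (p AND (s OR t)) = max(a, b) on (0.81, 0.56) = 0.81

0.81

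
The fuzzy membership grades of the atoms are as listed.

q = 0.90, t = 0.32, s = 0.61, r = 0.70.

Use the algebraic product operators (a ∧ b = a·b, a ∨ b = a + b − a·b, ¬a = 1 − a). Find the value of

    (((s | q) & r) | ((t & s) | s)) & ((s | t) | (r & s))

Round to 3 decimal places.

0.761

s | q = a + b − a·b on (0.6100, 0.9000) = 0.9610
(s | q) & r = a·b on (0.9610, 0.7000) = 0.6727
t & s = a·b on (0.3200, 0.6100) = 0.1952
(t & s) | s = a + b − a·b on (0.1952, 0.6100) = 0.6861
((s | q) & r) | ((t & s) | s) = a + b − a·b on (0.6727, 0.6861) = 0.8973
s | t = a + b − a·b on (0.6100, 0.3200) = 0.7348
r & s = a·b on (0.7000, 0.6100) = 0.4270
(s | t) | (r & s) = a + b − a·b on (0.7348, 0.4270) = 0.8480
(((s | q) & r) | ((t & s) | s)) & ((s | t) | (r & s)) = a·b on (0.8973, 0.8480) = 0.7609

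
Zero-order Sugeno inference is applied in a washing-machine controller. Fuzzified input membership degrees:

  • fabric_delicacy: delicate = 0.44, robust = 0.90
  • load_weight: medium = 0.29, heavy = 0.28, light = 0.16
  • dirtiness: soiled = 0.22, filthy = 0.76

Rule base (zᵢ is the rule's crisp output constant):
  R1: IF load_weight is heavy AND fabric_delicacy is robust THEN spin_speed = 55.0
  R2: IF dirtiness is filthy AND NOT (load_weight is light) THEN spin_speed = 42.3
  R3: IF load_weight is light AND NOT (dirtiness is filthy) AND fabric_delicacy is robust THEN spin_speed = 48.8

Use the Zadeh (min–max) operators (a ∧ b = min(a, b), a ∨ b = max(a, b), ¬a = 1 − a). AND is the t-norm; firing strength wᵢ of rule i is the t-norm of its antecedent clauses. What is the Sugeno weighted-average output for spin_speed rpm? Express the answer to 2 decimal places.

R1 (z=55.0): heavy=0.28, robust=0.90; AND[min(a, b)] → w = 0.28
R2 (z=42.3): filthy=0.76, ¬light=1−0.16=0.84; AND[min(a, b)] → w = 0.76
R3 (z=48.8): light=0.16, ¬filthy=1−0.76=0.24, robust=0.90; AND[min(a, b)] → w = 0.16
Weighted average = (0.28·55.0 + 0.76·42.3 + 0.16·48.8) / (0.28 + 0.76 + 0.16)
  = 55.3560 / 1.2000 = 46.13

46.13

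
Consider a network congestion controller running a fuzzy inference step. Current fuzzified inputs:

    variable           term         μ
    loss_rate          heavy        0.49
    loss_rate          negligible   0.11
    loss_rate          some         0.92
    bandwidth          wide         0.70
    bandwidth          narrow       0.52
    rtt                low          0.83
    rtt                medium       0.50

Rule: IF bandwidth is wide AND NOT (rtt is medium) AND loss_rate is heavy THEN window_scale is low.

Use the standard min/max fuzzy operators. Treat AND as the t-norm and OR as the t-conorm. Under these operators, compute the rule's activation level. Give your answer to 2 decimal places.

firing strength: wide=0.70, ¬medium=1−0.50=0.50, heavy=0.49; AND[min(a, b)] → w = 0.49

0.49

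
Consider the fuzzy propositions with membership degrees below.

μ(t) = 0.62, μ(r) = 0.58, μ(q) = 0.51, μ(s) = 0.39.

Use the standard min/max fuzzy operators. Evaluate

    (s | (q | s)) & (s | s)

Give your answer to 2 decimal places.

0.39

q | s = max(a, b) on (0.51, 0.39) = 0.51
s | (q | s) = max(a, b) on (0.39, 0.51) = 0.51
s | s = max(a, b) on (0.39, 0.39) = 0.39
(s | (q | s)) & (s | s) = min(a, b) on (0.51, 0.39) = 0.39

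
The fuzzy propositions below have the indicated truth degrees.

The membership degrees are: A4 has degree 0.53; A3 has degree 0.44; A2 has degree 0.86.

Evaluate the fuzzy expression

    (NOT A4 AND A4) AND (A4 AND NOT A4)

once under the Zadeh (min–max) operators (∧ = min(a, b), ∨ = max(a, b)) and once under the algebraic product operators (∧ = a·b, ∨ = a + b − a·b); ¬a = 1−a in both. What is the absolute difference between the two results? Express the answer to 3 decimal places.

0.408

Under Zadeh (min–max):
  NOT A4 = 1 − 0.53 = 0.47
  NOT A4 AND A4 = min(a, b) on (0.47, 0.53) = 0.47
  NOT A4 = 1 − 0.53 = 0.47
  A4 AND NOT A4 = min(a, b) on (0.53, 0.47) = 0.47
  (NOT A4 AND A4) AND (A4 AND NOT A4) = min(a, b) on (0.47, 0.47) = 0.47
  → value = 0.4700
Under algebraic product:
  NOT A4 = 1 − 0.5300 = 0.4700
  NOT A4 AND A4 = a·b on (0.4700, 0.5300) = 0.2491
  NOT A4 = 1 − 0.5300 = 0.4700
  A4 AND NOT A4 = a·b on (0.5300, 0.4700) = 0.2491
  (NOT A4 AND A4) AND (A4 AND NOT A4) = a·b on (0.2491, 0.2491) = 0.0621
  → value = 0.0621
|0.4700 − 0.0621| = 0.408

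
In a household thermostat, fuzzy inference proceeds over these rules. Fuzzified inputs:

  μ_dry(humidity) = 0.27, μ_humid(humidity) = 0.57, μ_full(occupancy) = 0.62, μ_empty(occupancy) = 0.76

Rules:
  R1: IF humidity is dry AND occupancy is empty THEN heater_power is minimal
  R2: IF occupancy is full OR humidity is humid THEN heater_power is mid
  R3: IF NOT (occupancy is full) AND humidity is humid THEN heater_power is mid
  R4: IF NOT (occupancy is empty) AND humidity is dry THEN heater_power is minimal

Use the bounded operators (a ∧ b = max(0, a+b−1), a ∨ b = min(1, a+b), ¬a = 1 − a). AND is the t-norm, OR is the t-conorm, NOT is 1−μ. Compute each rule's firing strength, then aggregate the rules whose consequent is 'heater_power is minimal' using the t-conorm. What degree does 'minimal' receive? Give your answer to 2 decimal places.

0.03

R1: dry=0.27, empty=0.76; AND[max(0, a+b−1)] → w = 0.03
R2: full=0.62, humid=0.57; OR[min(1, a+b)] → w = 1.00
R3: ¬full=1−0.62=0.38, humid=0.57; AND[max(0, a+b−1)] → w = 0.00
R4: ¬empty=1−0.76=0.24, dry=0.27; AND[max(0, a+b−1)] → w = 0.00
Rules with consequent 'minimal': {R1, R4} → strengths 0.03, 0.00
Aggregate via t-conorm [min(1, a+b)]: 0.03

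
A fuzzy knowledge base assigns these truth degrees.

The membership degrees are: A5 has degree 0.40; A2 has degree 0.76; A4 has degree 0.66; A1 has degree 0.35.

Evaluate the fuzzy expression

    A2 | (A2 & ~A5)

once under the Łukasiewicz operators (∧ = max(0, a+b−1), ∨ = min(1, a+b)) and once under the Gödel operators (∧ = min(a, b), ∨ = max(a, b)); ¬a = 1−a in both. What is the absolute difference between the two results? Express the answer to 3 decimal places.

0.240

Under Łukasiewicz:
  ~A5 = 1 − 0.40 = 0.60
  A2 & ~A5 = max(0, a+b−1) on (0.76, 0.60) = 0.36
  A2 | (A2 & ~A5) = min(1, a+b) on (0.76, 0.36) = 1.00
  → value = 1.0000
Under Gödel:
  ~A5 = 1 − 0.40 = 0.60
  A2 & ~A5 = min(a, b) on (0.76, 0.60) = 0.60
  A2 | (A2 & ~A5) = max(a, b) on (0.76, 0.60) = 0.76
  → value = 0.7600
|1.0000 − 0.7600| = 0.240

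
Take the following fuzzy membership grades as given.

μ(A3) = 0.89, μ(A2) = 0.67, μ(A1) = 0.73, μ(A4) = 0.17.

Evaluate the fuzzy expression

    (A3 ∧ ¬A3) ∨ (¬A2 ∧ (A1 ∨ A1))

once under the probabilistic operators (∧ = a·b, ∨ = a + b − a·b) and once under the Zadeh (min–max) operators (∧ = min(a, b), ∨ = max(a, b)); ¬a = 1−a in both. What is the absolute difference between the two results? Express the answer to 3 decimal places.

Under probabilistic:
  ¬A3 = 1 − 0.8900 = 0.1100
  A3 ∧ ¬A3 = a·b on (0.8900, 0.1100) = 0.0979
  ¬A2 = 1 − 0.6700 = 0.3300
  A1 ∨ A1 = a + b − a·b on (0.7300, 0.7300) = 0.9271
  ¬A2 ∧ (A1 ∨ A1) = a·b on (0.3300, 0.9271) = 0.3059
  (A3 ∧ ¬A3) ∨ (¬A2 ∧ (A1 ∨ A1)) = a + b − a·b on (0.0979, 0.3059) = 0.3739
  → value = 0.3739
Under Zadeh (min–max):
  ¬A3 = 1 − 0.89 = 0.11
  A3 ∧ ¬A3 = min(a, b) on (0.89, 0.11) = 0.11
  ¬A2 = 1 − 0.67 = 0.33
  A1 ∨ A1 = max(a, b) on (0.73, 0.73) = 0.73
  ¬A2 ∧ (A1 ∨ A1) = min(a, b) on (0.33, 0.73) = 0.33
  (A3 ∧ ¬A3) ∨ (¬A2 ∧ (A1 ∨ A1)) = max(a, b) on (0.11, 0.33) = 0.33
  → value = 0.3300
|0.3739 − 0.3300| = 0.044

0.044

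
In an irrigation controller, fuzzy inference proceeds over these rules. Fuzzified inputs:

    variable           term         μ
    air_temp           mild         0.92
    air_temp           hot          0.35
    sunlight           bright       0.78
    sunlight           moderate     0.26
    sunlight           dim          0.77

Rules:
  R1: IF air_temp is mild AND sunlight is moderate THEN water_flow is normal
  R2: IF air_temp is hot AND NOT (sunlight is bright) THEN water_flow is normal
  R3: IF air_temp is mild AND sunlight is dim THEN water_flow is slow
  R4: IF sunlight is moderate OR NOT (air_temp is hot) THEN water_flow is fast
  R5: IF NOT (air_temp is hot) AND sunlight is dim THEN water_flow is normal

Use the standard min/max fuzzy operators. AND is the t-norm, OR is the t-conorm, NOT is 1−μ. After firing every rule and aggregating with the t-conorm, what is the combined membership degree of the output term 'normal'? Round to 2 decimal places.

0.65

R1: mild=0.92, moderate=0.26; AND[min(a, b)] → w = 0.26
R2: hot=0.35, ¬bright=1−0.78=0.22; AND[min(a, b)] → w = 0.22
R3: mild=0.92, dim=0.77; AND[min(a, b)] → w = 0.77
R4: moderate=0.26, ¬hot=1−0.35=0.65; OR[max(a, b)] → w = 0.65
R5: ¬hot=1−0.35=0.65, dim=0.77; AND[min(a, b)] → w = 0.65
Rules with consequent 'normal': {R1, R2, R5} → strengths 0.26, 0.22, 0.65
Aggregate via t-conorm [max(a, b)]: 0.65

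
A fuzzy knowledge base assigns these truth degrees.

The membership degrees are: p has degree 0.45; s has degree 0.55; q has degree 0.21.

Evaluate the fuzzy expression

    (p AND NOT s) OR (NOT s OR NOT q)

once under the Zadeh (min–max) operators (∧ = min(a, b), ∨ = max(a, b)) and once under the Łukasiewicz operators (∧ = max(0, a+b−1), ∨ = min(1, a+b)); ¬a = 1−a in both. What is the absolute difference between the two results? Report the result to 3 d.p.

Under Zadeh (min–max):
  NOT s = 1 − 0.55 = 0.45
  p AND NOT s = min(a, b) on (0.45, 0.45) = 0.45
  NOT s = 1 − 0.55 = 0.45
  NOT q = 1 − 0.21 = 0.79
  NOT s OR NOT q = max(a, b) on (0.45, 0.79) = 0.79
  (p AND NOT s) OR (NOT s OR NOT q) = max(a, b) on (0.45, 0.79) = 0.79
  → value = 0.7900
Under Łukasiewicz:
  NOT s = 1 − 0.55 = 0.45
  p AND NOT s = max(0, a+b−1) on (0.45, 0.45) = 0.00
  NOT s = 1 − 0.55 = 0.45
  NOT q = 1 − 0.21 = 0.79
  NOT s OR NOT q = min(1, a+b) on (0.45, 0.79) = 1.00
  (p AND NOT s) OR (NOT s OR NOT q) = min(1, a+b) on (0.00, 1.00) = 1.00
  → value = 1.0000
|0.7900 − 1.0000| = 0.210

0.210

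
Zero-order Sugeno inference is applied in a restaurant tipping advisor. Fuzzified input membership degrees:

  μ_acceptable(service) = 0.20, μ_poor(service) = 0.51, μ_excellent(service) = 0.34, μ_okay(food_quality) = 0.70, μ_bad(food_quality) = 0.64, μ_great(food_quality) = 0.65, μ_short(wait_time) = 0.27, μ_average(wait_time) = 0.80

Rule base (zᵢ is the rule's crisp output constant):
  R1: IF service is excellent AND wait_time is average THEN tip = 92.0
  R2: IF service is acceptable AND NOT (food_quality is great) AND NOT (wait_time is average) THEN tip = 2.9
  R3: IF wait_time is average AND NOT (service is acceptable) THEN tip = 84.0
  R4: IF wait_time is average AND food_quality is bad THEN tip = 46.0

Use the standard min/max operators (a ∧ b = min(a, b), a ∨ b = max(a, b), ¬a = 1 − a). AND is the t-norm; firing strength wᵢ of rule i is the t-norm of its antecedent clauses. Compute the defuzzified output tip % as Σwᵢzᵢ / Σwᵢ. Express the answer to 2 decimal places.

R1 (z=92.0): excellent=0.34, average=0.80; AND[min(a, b)] → w = 0.34
R2 (z=2.9): acceptable=0.20, ¬great=1−0.65=0.35, ¬average=1−0.80=0.20; AND[min(a, b)] → w = 0.20
R3 (z=84.0): average=0.80, ¬acceptable=1−0.20=0.80; AND[min(a, b)] → w = 0.80
R4 (z=46.0): average=0.80, bad=0.64; AND[min(a, b)] → w = 0.64
Weighted average = (0.34·92.0 + 0.20·2.9 + 0.80·84.0 + 0.64·46.0) / (0.34 + 0.20 + 0.80 + 0.64)
  = 128.5000 / 1.9800 = 64.90

64.90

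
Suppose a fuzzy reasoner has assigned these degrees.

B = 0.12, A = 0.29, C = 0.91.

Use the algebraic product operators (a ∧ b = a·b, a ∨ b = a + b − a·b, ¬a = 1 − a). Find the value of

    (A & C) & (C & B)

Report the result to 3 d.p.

0.029

A & C = a·b on (0.2900, 0.9100) = 0.2639
C & B = a·b on (0.9100, 0.1200) = 0.1092
(A & C) & (C & B) = a·b on (0.2639, 0.1092) = 0.0288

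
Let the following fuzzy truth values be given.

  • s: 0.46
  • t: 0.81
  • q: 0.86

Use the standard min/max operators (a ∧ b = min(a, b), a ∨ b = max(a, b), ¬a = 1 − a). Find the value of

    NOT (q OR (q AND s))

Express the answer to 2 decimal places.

0.14

q AND s = min(a, b) on (0.86, 0.46) = 0.46
q OR (q AND s) = max(a, b) on (0.86, 0.46) = 0.86
NOT (q OR (q AND s)) = 1 − 0.86 = 0.14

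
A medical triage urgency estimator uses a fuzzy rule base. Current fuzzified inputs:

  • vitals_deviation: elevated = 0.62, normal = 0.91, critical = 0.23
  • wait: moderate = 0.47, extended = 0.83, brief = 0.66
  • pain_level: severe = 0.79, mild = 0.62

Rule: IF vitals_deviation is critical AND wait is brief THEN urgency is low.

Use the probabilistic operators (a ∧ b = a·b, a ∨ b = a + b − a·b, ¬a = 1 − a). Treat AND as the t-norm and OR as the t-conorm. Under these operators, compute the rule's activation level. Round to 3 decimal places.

0.152

firing strength: critical=0.23, brief=0.66; AND[a·b] → w = 0.1518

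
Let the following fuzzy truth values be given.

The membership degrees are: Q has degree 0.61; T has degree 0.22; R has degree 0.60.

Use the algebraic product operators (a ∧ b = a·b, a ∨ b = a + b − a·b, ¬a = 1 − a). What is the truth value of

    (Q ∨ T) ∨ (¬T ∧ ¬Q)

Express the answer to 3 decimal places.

Q ∨ T = a + b − a·b on (0.6100, 0.2200) = 0.6958
¬T = 1 − 0.2200 = 0.7800
¬Q = 1 − 0.6100 = 0.3900
¬T ∧ ¬Q = a·b on (0.7800, 0.3900) = 0.3042
(Q ∨ T) ∨ (¬T ∧ ¬Q) = a + b − a·b on (0.6958, 0.3042) = 0.7883

0.788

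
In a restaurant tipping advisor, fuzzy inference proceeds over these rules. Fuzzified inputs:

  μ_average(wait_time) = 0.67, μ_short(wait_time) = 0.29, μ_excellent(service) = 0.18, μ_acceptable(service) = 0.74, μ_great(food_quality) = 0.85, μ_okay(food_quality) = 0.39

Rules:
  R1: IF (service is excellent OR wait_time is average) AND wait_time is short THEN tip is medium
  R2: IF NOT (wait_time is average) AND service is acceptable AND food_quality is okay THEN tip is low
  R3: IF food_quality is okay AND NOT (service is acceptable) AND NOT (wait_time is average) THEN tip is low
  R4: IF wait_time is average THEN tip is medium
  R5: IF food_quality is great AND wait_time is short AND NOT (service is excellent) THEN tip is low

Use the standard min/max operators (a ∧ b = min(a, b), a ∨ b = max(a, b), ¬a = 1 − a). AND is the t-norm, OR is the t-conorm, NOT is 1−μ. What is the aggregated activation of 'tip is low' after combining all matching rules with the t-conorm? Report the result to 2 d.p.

0.33

R1: (excellent=0.18 OR average=0.67) = 0.67; AND[min(a, b)] with short=0.29 → w = 0.29
R2: ¬average=1−0.67=0.33, acceptable=0.74, okay=0.39; AND[min(a, b)] → w = 0.33
R3: okay=0.39, ¬acceptable=1−0.74=0.26, ¬average=1−0.67=0.33; AND[min(a, b)] → w = 0.26
R4: average=0.67 → w = 0.67
R5: great=0.85, short=0.29, ¬excellent=1−0.18=0.82; AND[min(a, b)] → w = 0.29
Rules with consequent 'low': {R2, R3, R5} → strengths 0.33, 0.26, 0.29
Aggregate via t-conorm [max(a, b)]: 0.33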